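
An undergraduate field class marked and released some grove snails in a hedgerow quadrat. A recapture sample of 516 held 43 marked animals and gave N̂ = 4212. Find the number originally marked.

From N = M·C/R: M = N·R / C = 4212·43 / 516 = 181116 / 516 = 351.

M = 351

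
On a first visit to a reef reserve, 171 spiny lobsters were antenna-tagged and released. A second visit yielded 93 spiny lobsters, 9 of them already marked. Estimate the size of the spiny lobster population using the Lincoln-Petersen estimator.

N = (171 × 93) / 9 = 15903 / 9 = 1767

N = 1767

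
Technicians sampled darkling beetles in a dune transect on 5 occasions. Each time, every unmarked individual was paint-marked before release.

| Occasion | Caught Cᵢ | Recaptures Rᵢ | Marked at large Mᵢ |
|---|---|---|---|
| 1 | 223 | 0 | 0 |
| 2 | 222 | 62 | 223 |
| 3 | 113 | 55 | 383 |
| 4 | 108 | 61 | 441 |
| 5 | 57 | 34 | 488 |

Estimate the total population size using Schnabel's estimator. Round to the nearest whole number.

Σ MᵢCᵢ = 0·223 + 223·222 + 383·113 + 441·108 + 488·57 = 0 + 49506 + 43279 + 47628 + 27816 = 168229
Σ Rᵢ = 0 + 62 + 55 + 61 + 34 = 212
N̂ = 168229 / 212 ≈ 793.5 → 794

N ≈ 794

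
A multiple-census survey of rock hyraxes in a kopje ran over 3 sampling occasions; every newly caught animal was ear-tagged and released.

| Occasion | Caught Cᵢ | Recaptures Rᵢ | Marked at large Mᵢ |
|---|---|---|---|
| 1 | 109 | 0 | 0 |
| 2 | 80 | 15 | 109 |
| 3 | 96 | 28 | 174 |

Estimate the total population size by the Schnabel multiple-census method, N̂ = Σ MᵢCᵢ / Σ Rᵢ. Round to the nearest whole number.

Σ MᵢCᵢ = 0·109 + 109·80 + 174·96 = 0 + 8720 + 16704 = 25424
Σ Rᵢ = 0 + 15 + 28 = 43
N̂ = 25424 / 43 ≈ 591.3 → 591

N ≈ 591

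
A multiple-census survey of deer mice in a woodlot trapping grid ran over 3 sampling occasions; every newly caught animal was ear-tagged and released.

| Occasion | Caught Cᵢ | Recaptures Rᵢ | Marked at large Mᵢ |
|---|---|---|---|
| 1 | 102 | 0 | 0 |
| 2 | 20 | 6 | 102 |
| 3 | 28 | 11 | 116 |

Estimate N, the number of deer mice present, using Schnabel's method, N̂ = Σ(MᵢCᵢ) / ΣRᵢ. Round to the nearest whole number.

Σ MᵢCᵢ = 0·102 + 102·20 + 116·28 = 0 + 2040 + 3248 = 5288
Σ Rᵢ = 0 + 6 + 11 = 17
N̂ = 5288 / 17 ≈ 311.1 → 311

N ≈ 311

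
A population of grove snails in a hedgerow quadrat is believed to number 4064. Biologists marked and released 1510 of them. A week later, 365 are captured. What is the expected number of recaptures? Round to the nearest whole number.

expected recaptures ≈ 136

The marked fraction of the population is 1510/4064, so in a sample of 365 expect C·(M/N) marked.
E[R] = 1510 × 365 / 4064 = 551150 / 4064 ≈ 135.6 → 136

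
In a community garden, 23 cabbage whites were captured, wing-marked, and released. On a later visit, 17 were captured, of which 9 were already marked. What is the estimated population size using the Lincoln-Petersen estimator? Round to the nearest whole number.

N = (23 × 17) / 9 = 391 / 9 ≈ 43.4 → 43

N ≈ 43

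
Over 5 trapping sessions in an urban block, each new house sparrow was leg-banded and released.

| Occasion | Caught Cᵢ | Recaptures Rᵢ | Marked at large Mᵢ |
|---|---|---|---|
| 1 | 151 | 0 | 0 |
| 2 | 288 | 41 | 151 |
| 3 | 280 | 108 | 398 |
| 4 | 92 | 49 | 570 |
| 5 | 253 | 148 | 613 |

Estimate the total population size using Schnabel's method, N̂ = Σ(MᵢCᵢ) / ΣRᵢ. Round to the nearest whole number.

N ≈ 1048

Σ MᵢCᵢ = 0·151 + 151·288 + 398·280 + 570·92 + 613·253 = 0 + 43488 + 111440 + 52440 + 155089 = 362457
Σ Rᵢ = 0 + 41 + 108 + 49 + 148 = 346
N̂ = 362457 / 346 ≈ 1047.6 → 1048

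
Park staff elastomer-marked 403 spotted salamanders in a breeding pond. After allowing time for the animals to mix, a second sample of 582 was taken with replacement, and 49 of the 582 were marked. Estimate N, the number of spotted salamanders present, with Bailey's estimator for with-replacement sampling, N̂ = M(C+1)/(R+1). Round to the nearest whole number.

N̂ = 403·(582+1)/(49+1) = 403·583/50 = 234949/50 ≈ 4699.0 → 4699

N ≈ 4699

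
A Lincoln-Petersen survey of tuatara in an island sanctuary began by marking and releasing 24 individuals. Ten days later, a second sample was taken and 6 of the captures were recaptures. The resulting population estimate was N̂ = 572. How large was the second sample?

From N = M·C/R: C = N·R / M = 572·6 / 24 = 3432 / 24 = 143.

C = 143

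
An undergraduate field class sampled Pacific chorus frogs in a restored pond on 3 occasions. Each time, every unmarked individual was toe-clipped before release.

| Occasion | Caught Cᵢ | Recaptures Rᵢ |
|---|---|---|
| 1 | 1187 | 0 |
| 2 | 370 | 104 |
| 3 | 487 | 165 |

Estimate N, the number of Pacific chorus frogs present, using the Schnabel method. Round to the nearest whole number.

N ≈ 4263

Marked at large before each occasion: Mᵢ = Σⱼ<ᵢ (Cⱼ − Rⱼ) → M1=0, M2=1187, M3=1453
Σ MᵢCᵢ = 0·1187 + 1187·370 + 1453·487 = 0 + 439190 + 707611 = 1146801
Σ Rᵢ = 0 + 104 + 165 = 269
N̂ = 1146801 / 269 ≈ 4263.2 → 4263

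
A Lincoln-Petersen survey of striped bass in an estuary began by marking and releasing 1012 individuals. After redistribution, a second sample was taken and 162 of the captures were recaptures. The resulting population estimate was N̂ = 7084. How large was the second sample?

From N = M·C/R: C = N·R / M = 7084·162 / 1012 = 1147608 / 1012 = 1134.

C = 1134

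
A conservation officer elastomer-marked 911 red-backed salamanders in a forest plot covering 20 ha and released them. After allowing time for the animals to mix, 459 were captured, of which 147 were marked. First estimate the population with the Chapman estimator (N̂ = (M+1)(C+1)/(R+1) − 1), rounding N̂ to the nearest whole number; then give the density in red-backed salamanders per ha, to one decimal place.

N̂ = 912·460/148 − 1 = 419520/148 − 1 ≈ 2833.6 → 2834
Density = N̂ / area = 2834 / 20 ≈ 141.70 → 141.7 per ha

density ≈ 141.7 red-backed salamanders per ha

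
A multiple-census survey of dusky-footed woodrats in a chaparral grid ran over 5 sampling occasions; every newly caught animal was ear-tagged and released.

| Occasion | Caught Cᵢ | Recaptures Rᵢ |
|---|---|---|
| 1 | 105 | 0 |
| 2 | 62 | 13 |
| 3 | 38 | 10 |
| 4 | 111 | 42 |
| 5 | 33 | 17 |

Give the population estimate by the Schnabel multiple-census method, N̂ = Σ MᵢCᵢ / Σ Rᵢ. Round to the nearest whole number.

N ≈ 498

Marked at large before each occasion: Mᵢ = Σⱼ<ᵢ (Cⱼ − Rⱼ) → M1=0, M2=105, M3=154, M4=182, M5=251
Σ MᵢCᵢ = 0·105 + 105·62 + 154·38 + 182·111 + 251·33 = 0 + 6510 + 5852 + 20202 + 8283 = 40847
Σ Rᵢ = 0 + 13 + 10 + 42 + 17 = 82
N̂ = 40847 / 82 ≈ 498.1 → 498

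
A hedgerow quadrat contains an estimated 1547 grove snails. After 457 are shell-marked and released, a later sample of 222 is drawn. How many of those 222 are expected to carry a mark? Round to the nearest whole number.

expected recaptures ≈ 66

The marked fraction of the population is 457/1547, so in a sample of 222 expect C·(M/N) marked.
E[R] = 457 × 222 / 1547 = 101454 / 1547 ≈ 65.6 → 66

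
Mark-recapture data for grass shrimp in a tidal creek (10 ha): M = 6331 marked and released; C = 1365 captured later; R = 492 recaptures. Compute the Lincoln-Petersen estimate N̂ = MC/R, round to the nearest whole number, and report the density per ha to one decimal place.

density ≈ 1756.5 grass shrimp per ha

N̂ = 6331·1365/492 = 8641815/492 ≈ 17564.7 → 17565
Density = N̂ / area = 17565 / 10 ≈ 1756.50 → 1756.5 per ha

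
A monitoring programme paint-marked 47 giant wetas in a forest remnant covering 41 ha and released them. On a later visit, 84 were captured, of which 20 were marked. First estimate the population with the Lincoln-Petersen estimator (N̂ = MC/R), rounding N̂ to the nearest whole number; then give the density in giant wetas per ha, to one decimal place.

density ≈ 4.8 giant wetas per ha

N̂ = 47·84/20 = 3948/20 ≈ 197.4 → 197
Density = N̂ / area = 197 / 41 ≈ 4.80 → 4.8 per ha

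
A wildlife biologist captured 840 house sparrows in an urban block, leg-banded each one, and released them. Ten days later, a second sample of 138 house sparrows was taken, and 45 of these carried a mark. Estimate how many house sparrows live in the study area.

N = 2576

The marked fraction in the recapture sample should equal the marked fraction in the population: 45/138 = 840/N.
N = (840 × 138) / 45 = 115920 / 45 = 2576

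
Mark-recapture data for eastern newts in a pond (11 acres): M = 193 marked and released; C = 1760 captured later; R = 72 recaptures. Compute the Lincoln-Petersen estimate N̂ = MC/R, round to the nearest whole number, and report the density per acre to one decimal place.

N̂ = 193·1760/72 = 339680/72 ≈ 4717.8 → 4718
Density = N̂ / area = 4718 / 11 ≈ 428.91 → 428.9 per acre

density ≈ 428.9 eastern newts per acre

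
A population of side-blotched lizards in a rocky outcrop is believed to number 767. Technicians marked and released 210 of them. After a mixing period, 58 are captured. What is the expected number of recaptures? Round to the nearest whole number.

expected recaptures ≈ 16

The marked fraction of the population is 210/767, so in a sample of 58 expect C·(M/N) marked.
E[R] = 210 × 58 / 767 = 12180 / 767 ≈ 15.9 → 16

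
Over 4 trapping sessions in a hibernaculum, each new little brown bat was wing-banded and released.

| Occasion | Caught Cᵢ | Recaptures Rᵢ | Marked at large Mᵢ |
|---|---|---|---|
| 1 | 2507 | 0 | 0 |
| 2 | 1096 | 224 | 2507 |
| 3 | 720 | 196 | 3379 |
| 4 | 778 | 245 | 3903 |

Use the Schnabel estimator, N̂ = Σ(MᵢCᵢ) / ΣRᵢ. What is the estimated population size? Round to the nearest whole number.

N ≈ 12,357

Σ MᵢCᵢ = 0·2507 + 2507·1096 + 3379·720 + 3903·778 = 0 + 2747672 + 2432880 + 3036534 = 8217086
Σ Rᵢ = 0 + 224 + 196 + 245 = 665
N̂ = 8217086 / 665 ≈ 12356.5 → 12357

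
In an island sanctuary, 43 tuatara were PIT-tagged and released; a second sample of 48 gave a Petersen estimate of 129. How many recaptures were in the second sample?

R = 16

From N = M·C/R: R = M·C / N = 43·48 / 129 = 2064 / 129 = 16.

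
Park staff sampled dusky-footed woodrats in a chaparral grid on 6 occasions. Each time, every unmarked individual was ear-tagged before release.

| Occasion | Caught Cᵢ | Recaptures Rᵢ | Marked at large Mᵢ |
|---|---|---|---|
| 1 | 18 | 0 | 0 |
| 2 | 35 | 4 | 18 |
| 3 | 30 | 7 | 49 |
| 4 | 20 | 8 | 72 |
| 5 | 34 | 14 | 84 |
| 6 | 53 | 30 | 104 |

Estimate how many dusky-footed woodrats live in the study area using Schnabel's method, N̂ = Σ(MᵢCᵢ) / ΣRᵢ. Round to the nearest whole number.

Σ MᵢCᵢ = 0·18 + 18·35 + 49·30 + 72·20 + 84·34 + 104·53 = 0 + 630 + 1470 + 1440 + 2856 + 5512 = 11908
Σ Rᵢ = 0 + 4 + 7 + 8 + 14 + 30 = 63
N̂ = 11908 / 63 ≈ 189.0 → 189

N ≈ 189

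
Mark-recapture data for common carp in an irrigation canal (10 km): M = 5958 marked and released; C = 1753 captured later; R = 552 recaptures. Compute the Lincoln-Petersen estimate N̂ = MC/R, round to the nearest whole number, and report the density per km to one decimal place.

density ≈ 1892.1 common carp per km

N̂ = 5958·1753/552 = 10444374/552 ≈ 18921.0 → 18921
Density = N̂ / area = 18921 / 10 ≈ 1892.10 → 1892.1 per km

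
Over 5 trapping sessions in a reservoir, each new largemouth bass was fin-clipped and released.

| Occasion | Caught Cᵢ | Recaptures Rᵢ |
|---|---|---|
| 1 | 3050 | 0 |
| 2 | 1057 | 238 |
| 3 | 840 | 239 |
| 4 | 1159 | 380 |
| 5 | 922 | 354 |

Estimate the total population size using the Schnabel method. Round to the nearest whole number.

N ≈ 13,620

Marked at large before each occasion: Mᵢ = Σⱼ<ᵢ (Cⱼ − Rⱼ) → M1=0, M2=3050, M3=3869, M4=4470, M5=5249
Σ MᵢCᵢ = 0·3050 + 3050·1057 + 3869·840 + 4470·1159 + 5249·922 = 0 + 3223850 + 3249960 + 5180730 + 4839578 = 16494118
Σ Rᵢ = 0 + 238 + 239 + 380 + 354 = 1211
N̂ = 16494118 / 1211 ≈ 13620.2 → 13620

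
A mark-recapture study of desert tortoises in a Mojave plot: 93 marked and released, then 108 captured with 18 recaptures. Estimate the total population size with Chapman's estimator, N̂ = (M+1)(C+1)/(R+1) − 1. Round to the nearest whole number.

N ≈ 538

N̂ = (93+1)(108+1)/(18+1) − 1 = 94·109/19 − 1
= 10246/19 − 1 ≈ 539.3 − 1 ≈ 538.3 → 538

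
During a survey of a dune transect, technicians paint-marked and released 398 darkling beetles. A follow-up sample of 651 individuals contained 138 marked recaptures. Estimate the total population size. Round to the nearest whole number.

The marked fraction in the recapture sample should equal the marked fraction in the population: 138/651 = 398/N.
N = (398 × 651) / 138 = 259098 / 138 ≈ 1877.5 → 1878

N ≈ 1878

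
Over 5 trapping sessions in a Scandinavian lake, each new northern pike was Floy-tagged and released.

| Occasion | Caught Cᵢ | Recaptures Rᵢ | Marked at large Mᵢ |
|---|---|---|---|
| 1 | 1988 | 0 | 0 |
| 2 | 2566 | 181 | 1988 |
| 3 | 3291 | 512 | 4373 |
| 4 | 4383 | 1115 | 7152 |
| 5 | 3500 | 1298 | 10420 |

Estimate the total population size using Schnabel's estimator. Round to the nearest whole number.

N ≈ 28,110

Σ MᵢCᵢ = 0·1988 + 1988·2566 + 4373·3291 + 7152·4383 + 10420·3500 = 0 + 5101208 + 14391543 + 31347216 + 36470000 = 87309967
Σ Rᵢ = 0 + 181 + 512 + 1115 + 1298 = 3106
N̂ = 87309967 / 3106 ≈ 28110.1 → 28110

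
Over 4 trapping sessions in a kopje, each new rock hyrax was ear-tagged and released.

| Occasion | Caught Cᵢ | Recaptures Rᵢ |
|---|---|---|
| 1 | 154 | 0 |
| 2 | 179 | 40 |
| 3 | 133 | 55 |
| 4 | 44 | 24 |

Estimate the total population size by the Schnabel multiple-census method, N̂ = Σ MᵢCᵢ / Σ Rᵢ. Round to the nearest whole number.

N ≈ 696

Marked at large before each occasion: Mᵢ = Σⱼ<ᵢ (Cⱼ − Rⱼ) → M1=0, M2=154, M3=293, M4=371
Σ MᵢCᵢ = 0·154 + 154·179 + 293·133 + 371·44 = 0 + 27566 + 38969 + 16324 = 82859
Σ Rᵢ = 0 + 40 + 55 + 24 = 119
N̂ = 82859 / 119 ≈ 696.3 → 696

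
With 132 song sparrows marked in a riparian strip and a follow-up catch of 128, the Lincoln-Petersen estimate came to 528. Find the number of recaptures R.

R = 32

From N = M·C/R: R = M·C / N = 132·128 / 528 = 16896 / 528 = 32.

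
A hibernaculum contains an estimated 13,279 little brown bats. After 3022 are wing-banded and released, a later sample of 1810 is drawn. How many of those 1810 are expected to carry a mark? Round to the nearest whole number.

expected recaptures ≈ 412

The marked fraction of the population is 3022/13279, so in a sample of 1810 expect C·(M/N) marked.
E[R] = 3022 × 1810 / 13279 = 5469820 / 13279 ≈ 411.9 → 412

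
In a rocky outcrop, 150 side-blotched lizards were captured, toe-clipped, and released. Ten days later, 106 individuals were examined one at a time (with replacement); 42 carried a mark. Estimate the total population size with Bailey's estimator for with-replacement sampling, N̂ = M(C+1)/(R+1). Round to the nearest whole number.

N ≈ 373

N̂ = 150·(106+1)/(42+1) = 150·107/43 = 16050/43 ≈ 373.3 → 373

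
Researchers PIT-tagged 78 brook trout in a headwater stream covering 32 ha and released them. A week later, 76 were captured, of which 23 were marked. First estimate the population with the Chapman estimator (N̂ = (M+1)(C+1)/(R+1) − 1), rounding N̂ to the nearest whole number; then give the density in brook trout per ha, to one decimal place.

N̂ = 79·77/24 − 1 = 6083/24 − 1 ≈ 252.46 → 252
Density = N̂ / area = 252 / 32 ≈ 7.88 → 7.9 per ha

density ≈ 7.9 brook trout per ha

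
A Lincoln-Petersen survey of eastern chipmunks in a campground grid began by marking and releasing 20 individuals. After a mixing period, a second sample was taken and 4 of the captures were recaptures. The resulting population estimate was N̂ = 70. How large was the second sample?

C = 14

From N = M·C/R: C = N·R / M = 70·4 / 20 = 280 / 20 = 14.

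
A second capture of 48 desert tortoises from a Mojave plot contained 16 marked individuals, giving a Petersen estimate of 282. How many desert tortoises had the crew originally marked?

M = 94

From N = M·C/R: M = N·R / C = 282·16 / 48 = 4512 / 48 = 94.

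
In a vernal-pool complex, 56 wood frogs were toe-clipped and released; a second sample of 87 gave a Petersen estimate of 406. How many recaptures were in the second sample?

From N = M·C/R: R = M·C / N = 56·87 / 406 = 4872 / 406 = 12.

R = 12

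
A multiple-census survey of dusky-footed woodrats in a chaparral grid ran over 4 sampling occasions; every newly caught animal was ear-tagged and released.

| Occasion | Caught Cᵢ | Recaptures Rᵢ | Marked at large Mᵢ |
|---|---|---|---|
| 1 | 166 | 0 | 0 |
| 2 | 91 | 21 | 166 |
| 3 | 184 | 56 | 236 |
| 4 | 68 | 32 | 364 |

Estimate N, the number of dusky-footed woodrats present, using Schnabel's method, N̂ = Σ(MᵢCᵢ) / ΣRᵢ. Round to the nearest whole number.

N ≈ 764

Σ MᵢCᵢ = 0·166 + 166·91 + 236·184 + 364·68 = 0 + 15106 + 43424 + 24752 = 83282
Σ Rᵢ = 0 + 21 + 56 + 32 = 109
N̂ = 83282 / 109 ≈ 764.1 → 764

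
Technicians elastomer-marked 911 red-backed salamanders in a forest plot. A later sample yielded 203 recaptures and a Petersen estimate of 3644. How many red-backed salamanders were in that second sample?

C = 812

From N = M·C/R: C = N·R / M = 3644·203 / 911 = 739732 / 911 = 812.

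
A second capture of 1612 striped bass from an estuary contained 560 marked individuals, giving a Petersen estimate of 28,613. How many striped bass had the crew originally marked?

M = 9940

From N = M·C/R: M = N·R / C = 28613·560 / 1612 = 16023280 / 1612 = 9940.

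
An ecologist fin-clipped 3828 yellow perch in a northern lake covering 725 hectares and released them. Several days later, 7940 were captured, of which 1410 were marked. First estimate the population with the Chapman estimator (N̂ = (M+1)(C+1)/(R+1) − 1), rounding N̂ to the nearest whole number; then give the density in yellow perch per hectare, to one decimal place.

density ≈ 29.7 yellow perch per hectare

N̂ = 3829·7941/1411 − 1 = 30406089/1411 − 1 ≈ 21548.3 → 21548
Density = N̂ / area = 21548 / 725 ≈ 29.72 → 29.7 per hectare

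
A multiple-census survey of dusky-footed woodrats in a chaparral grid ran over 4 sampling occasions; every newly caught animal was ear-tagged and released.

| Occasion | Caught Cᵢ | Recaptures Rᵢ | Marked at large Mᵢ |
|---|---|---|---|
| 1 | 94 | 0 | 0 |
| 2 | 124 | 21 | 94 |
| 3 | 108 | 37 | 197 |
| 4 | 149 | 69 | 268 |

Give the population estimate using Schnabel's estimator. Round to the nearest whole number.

N ≈ 574

Σ MᵢCᵢ = 0·94 + 94·124 + 197·108 + 268·149 = 0 + 11656 + 21276 + 39932 = 72864
Σ Rᵢ = 0 + 21 + 37 + 69 = 127
N̂ = 72864 / 127 ≈ 573.7 → 574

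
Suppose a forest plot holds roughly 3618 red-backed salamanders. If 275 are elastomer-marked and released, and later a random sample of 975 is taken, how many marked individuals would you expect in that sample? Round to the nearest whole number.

Expected recaptures E[R] = M·C / N.
E[R] = 275 × 975 / 3618 = 268125 / 3618 ≈ 74.1 → 74

expected recaptures ≈ 74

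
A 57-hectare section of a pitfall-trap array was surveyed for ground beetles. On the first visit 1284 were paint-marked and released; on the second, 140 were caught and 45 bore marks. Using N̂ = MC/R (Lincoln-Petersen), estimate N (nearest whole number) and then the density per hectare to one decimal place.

N̂ = 1284·140/45 = 179760/45 ≈ 3994.7 → 3995
Density = N̂ / area = 3995 / 57 ≈ 70.09 → 70.1 per hectare

density ≈ 70.1 ground beetles per hectare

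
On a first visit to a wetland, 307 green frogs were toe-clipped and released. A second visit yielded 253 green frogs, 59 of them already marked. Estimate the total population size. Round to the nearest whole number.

N ≈ 1316

If marked individuals mix randomly, R/C ≈ M/N, giving N ≈ M·C/R.
N = (307 × 253) / 59 = 77671 / 59 ≈ 1316.46 → 1316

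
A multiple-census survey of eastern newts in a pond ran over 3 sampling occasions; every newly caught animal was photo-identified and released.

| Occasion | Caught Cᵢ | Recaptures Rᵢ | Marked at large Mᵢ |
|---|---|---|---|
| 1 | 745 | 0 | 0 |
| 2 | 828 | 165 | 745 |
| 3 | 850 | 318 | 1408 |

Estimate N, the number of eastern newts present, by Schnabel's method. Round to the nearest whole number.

Σ MᵢCᵢ = 0·745 + 745·828 + 1408·850 = 0 + 616860 + 1196800 = 1813660
Σ Rᵢ = 0 + 165 + 318 = 483
N̂ = 1813660 / 483 ≈ 3755.0 → 3755

N ≈ 3755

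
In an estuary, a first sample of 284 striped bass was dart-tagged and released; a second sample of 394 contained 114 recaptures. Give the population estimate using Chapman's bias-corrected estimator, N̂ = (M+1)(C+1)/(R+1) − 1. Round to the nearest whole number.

N ≈ 978

N̂ = (284+1)(394+1)/(114+1) − 1 = 285·395/115 − 1
= 112575/115 − 1 ≈ 978.9 − 1 ≈ 977.9 → 978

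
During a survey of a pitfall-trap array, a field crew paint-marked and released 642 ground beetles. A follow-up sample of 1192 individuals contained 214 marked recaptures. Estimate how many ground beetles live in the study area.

N = (642 × 1192) / 214 = 765264 / 214 = 3576

N = 3576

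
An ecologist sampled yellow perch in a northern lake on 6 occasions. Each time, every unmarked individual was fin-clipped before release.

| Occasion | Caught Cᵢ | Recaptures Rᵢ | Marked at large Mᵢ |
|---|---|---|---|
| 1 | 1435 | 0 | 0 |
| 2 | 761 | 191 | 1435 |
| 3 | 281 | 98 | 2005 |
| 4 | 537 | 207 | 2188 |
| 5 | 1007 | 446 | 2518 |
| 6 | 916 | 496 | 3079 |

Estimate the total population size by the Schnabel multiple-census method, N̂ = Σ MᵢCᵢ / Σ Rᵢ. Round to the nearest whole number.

N ≈ 5693

Σ MᵢCᵢ = 0·1435 + 1435·761 + 2005·281 + 2188·537 + 2518·1007 + 3079·916 = 0 + 1092035 + 563405 + 1174956 + 2535626 + 2820364 = 8186386
Σ Rᵢ = 0 + 191 + 98 + 207 + 446 + 496 = 1438
N̂ = 8186386 / 1438 ≈ 5692.9 → 5693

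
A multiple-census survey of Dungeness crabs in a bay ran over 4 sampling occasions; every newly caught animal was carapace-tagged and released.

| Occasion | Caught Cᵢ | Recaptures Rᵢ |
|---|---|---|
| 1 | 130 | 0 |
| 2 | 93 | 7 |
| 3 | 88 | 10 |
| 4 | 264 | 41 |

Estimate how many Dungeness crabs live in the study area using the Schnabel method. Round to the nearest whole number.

Marked at large before each occasion: Mᵢ = Σⱼ<ᵢ (Cⱼ − Rⱼ) → M1=0, M2=130, M3=216, M4=294
Σ MᵢCᵢ = 0·130 + 130·93 + 216·88 + 294·264 = 0 + 12090 + 19008 + 77616 = 108714
Σ Rᵢ = 0 + 7 + 10 + 41 = 58
N̂ = 108714 / 58 ≈ 1874.4 → 1874

N ≈ 1874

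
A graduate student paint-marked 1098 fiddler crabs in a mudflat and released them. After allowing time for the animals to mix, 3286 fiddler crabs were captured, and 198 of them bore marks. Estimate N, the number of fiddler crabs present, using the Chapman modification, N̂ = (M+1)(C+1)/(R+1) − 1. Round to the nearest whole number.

N̂ = (1098+1)(3286+1)/(198+1) − 1 = 1099·3287/199 − 1
= 3612413/199 − 1 ≈ 18152.8 − 1 ≈ 18151.8 → 18152

N ≈ 18,152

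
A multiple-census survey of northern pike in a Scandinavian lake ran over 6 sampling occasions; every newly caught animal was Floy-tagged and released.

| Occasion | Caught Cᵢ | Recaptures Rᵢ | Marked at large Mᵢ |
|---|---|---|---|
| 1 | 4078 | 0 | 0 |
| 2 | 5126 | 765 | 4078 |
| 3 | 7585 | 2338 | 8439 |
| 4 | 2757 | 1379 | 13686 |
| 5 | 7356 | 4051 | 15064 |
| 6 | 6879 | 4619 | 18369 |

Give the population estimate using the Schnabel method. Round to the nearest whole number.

N ≈ 27,358

Σ MᵢCᵢ = 0·4078 + 4078·5126 + 8439·7585 + 13686·2757 + 15064·7356 + 18369·6879 = 0 + 20903828 + 64009815 + 37732302 + 110810784 + 126360351 = 359817080
Σ Rᵢ = 0 + 765 + 2338 + 1379 + 4051 + 4619 = 13152
N̂ = 359817080 / 13152 ≈ 27358.4 → 27358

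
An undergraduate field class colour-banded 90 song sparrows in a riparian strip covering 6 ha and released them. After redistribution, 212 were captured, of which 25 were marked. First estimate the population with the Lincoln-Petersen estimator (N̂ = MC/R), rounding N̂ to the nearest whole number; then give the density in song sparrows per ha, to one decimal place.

density ≈ 127.2 song sparrows per ha

N̂ = 90·212/25 = 19080/25 ≈ 763.2 → 763
Density = N̂ / area = 763 / 6 ≈ 127.17 → 127.2 per ha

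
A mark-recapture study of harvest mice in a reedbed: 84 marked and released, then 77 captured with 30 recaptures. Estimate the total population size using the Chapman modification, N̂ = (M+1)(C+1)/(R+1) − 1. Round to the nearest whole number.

N̂ = (84+1)(77+1)/(30+1) − 1 = 85·78/31 − 1
= 6630/31 − 1 ≈ 213.9 − 1 ≈ 212.9 → 213

N ≈ 213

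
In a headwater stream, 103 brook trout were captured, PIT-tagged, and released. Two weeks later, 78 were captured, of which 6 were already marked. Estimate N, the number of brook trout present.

N = 1339

If marked individuals mix randomly, R/C ≈ M/N, giving N ≈ M·C/R.
N = (103 × 78) / 6 = 8034 / 6 = 1339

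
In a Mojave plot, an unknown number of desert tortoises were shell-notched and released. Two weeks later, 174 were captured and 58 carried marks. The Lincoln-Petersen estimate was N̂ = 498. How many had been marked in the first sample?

From N = M·C/R: M = N·R / C = 498·58 / 174 = 28884 / 174 = 166.

M = 166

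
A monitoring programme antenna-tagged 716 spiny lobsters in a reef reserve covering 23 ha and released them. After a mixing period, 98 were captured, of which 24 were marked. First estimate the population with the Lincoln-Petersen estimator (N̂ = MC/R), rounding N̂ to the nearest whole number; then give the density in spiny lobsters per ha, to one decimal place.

density ≈ 127.1 spiny lobsters per ha

N̂ = 716·98/24 = 70168/24 ≈ 2923.7 → 2924
Density = N̂ / area = 2924 / 23 ≈ 127.13 → 127.1 per ha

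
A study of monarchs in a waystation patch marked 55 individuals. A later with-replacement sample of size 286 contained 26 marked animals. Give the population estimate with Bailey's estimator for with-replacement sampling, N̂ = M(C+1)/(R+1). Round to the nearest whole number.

N̂ = 55·(286+1)/(26+1) = 55·287/27 = 15785/27 ≈ 584.6 → 585

N ≈ 585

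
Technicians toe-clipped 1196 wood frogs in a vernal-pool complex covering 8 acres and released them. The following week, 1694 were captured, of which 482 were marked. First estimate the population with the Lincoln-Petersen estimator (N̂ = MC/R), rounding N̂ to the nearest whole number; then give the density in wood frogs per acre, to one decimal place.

density ≈ 525.4 wood frogs per acre

N̂ = 1196·1694/482 = 2026024/482 ≈ 4203.4 → 4203
Density = N̂ / area = 4203 / 8 ≈ 525.38 → 525.4 per acre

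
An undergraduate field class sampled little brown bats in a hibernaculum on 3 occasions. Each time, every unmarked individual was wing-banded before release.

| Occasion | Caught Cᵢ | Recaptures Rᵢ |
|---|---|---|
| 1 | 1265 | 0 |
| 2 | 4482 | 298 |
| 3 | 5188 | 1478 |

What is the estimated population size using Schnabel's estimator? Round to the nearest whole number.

N ≈ 19,110

Marked at large before each occasion: Mᵢ = Σⱼ<ᵢ (Cⱼ − Rⱼ) → M1=0, M2=1265, M3=5449
Σ MᵢCᵢ = 0·1265 + 1265·4482 + 5449·5188 = 0 + 5669730 + 28269412 = 33939142
Σ Rᵢ = 0 + 298 + 1478 = 1776
N̂ = 33939142 / 1776 ≈ 19109.9 → 19110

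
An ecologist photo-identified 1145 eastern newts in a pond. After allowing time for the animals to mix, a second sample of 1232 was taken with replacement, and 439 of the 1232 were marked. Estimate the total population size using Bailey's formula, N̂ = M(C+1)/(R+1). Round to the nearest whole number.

N ≈ 3209

N̂ = 1145·(1232+1)/(439+1) = 1145·1233/440 = 1411785/440 ≈ 3208.6 → 3209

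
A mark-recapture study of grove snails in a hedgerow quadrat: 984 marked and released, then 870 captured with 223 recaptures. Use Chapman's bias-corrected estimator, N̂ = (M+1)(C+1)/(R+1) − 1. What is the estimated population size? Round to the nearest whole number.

N ≈ 3829

N̂ = (984+1)(870+1)/(223+1) − 1 = 985·871/224 − 1
= 857935/224 − 1 ≈ 3830.1 − 1 ≈ 3829.1 → 3829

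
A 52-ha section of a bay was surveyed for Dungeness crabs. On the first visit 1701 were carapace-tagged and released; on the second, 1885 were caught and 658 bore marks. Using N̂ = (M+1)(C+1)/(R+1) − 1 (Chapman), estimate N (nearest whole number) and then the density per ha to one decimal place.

N̂ = 1702·1886/659 − 1 = 3209972/659 − 1 ≈ 4870.0 → 4870
Density = N̂ / area = 4870 / 52 ≈ 93.65 → 93.7 per ha

density ≈ 93.7 Dungeness crabs per ha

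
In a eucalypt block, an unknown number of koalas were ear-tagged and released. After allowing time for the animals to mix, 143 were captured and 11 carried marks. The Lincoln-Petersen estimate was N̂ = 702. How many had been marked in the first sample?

M = 54

From N = M·C/R: M = N·R / C = 702·11 / 143 = 7722 / 143 = 54.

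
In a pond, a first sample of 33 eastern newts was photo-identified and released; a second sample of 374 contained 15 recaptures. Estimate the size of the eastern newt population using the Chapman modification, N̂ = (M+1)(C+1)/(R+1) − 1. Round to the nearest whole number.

N ≈ 796

N̂ = (33+1)(374+1)/(15+1) − 1 = 34·375/16 − 1
= 12750/16 − 1 ≈ 796.9 − 1 ≈ 795.9 → 796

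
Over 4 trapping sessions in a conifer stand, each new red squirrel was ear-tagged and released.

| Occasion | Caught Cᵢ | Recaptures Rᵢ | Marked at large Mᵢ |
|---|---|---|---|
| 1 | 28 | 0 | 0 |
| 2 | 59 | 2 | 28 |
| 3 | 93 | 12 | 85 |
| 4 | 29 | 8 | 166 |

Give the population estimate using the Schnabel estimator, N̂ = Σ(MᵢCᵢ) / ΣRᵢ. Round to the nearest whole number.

Σ MᵢCᵢ = 0·28 + 28·59 + 85·93 + 166·29 = 0 + 1652 + 7905 + 4814 = 14371
Σ Rᵢ = 0 + 2 + 12 + 8 = 22
N̂ = 14371 / 22 ≈ 653.2 → 653

N ≈ 653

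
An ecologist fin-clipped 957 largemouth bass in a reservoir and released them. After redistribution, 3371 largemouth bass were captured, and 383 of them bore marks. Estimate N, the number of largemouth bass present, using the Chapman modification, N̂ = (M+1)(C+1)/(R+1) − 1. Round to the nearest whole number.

N̂ = (957+1)(3371+1)/(383+1) − 1 = 958·3372/384 − 1
= 3230376/384 − 1 ≈ 8412.4 − 1 ≈ 8411.4 → 8411

N ≈ 8411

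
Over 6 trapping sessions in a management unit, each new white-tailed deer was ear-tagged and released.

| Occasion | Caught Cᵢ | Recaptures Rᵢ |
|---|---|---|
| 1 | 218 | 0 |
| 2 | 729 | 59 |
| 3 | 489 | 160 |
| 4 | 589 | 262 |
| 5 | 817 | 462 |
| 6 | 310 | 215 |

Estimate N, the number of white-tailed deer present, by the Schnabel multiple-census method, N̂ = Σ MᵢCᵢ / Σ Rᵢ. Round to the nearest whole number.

Marked at large before each occasion: Mᵢ = Σⱼ<ᵢ (Cⱼ − Rⱼ) → M1=0, M2=218, M3=888, M4=1217, M5=1544, M6=1899
Σ MᵢCᵢ = 0·218 + 218·729 + 888·489 + 1217·589 + 1544·817 + 1899·310 = 0 + 158922 + 434232 + 716813 + 1261448 + 588690 = 3160105
Σ Rᵢ = 0 + 59 + 160 + 262 + 462 + 215 = 1158
N̂ = 3160105 / 1158 ≈ 2728.9 → 2729

N ≈ 2729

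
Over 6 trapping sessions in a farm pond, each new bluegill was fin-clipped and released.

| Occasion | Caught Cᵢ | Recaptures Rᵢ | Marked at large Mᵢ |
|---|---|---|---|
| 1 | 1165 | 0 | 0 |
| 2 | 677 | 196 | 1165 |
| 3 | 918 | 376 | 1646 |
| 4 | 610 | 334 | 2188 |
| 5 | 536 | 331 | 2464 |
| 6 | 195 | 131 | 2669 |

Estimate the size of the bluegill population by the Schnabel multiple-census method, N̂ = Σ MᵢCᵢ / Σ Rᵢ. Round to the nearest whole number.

N ≈ 4003

Σ MᵢCᵢ = 0·1165 + 1165·677 + 1646·918 + 2188·610 + 2464·536 + 2669·195 = 0 + 788705 + 1511028 + 1334680 + 1320704 + 520455 = 5475572
Σ Rᵢ = 0 + 196 + 376 + 334 + 331 + 131 = 1368
N̂ = 5475572 / 1368 ≈ 4002.6 → 4003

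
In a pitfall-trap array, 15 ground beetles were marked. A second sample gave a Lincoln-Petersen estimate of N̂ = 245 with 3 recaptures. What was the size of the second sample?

From N = M·C/R: C = N·R / M = 245·3 / 15 = 735 / 15 = 49.

C = 49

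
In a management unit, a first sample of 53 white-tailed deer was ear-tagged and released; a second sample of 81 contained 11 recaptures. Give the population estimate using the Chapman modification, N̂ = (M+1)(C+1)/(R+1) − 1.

N̂ = (53+1)(81+1)/(11+1) − 1 = 54·82/12 − 1
= 4428/12 − 1 = 369 − 1 = 368

N = 368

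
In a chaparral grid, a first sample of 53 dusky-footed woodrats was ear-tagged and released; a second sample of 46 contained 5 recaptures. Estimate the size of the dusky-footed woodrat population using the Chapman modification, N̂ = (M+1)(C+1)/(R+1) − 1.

N = 422

N̂ = (53+1)(46+1)/(5+1) − 1 = 54·47/6 − 1
= 2538/6 − 1 = 423 − 1 = 422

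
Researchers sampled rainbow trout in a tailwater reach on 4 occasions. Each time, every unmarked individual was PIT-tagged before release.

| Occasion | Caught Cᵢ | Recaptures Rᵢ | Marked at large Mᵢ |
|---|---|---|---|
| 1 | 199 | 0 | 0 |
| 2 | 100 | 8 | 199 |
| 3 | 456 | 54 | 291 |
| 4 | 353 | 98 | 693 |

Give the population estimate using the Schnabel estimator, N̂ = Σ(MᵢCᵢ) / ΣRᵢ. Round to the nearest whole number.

Σ MᵢCᵢ = 0·199 + 199·100 + 291·456 + 693·353 = 0 + 19900 + 132696 + 244629 = 397225
Σ Rᵢ = 0 + 8 + 54 + 98 = 160
N̂ = 397225 / 160 ≈ 2482.7 → 2483

N ≈ 2483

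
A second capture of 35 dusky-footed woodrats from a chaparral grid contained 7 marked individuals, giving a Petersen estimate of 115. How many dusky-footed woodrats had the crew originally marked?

From N = M·C/R: M = N·R / C = 115·7 / 35 = 805 / 35 = 23.

M = 23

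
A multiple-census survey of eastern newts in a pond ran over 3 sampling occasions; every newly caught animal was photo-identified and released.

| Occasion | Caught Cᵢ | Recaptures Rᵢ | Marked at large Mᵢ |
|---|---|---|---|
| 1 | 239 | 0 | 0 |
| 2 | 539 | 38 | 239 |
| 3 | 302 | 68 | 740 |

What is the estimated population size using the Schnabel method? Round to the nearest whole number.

Σ MᵢCᵢ = 0·239 + 239·539 + 740·302 = 0 + 128821 + 223480 = 352301
Σ Rᵢ = 0 + 38 + 68 = 106
N̂ = 352301 / 106 ≈ 3323.6 → 3324

N ≈ 3324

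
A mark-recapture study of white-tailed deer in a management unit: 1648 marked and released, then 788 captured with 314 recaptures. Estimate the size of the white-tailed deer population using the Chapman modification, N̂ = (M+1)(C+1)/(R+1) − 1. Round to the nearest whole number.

N ≈ 4129

N̂ = (1648+1)(788+1)/(314+1) − 1 = 1649·789/315 − 1
= 1301061/315 − 1 ≈ 4130.4 − 1 ≈ 4129.4 → 4129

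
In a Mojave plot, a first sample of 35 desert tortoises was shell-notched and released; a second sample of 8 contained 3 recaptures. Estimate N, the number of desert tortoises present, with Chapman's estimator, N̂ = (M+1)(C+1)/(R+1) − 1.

N̂ = (35+1)(8+1)/(3+1) − 1 = 36·9/4 − 1
= 324/4 − 1 = 81 − 1 = 80

N = 80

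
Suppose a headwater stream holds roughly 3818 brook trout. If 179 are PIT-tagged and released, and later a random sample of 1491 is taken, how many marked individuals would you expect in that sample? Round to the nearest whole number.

Expected recaptures E[R] = M·C / N.
E[R] = 179 × 1491 / 3818 = 266889 / 3818 ≈ 69.9 → 70

expected recaptures ≈ 70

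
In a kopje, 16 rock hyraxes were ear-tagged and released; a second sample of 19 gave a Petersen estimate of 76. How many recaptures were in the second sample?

From N = M·C/R: R = M·C / N = 16·19 / 76 = 304 / 76 = 4.

R = 4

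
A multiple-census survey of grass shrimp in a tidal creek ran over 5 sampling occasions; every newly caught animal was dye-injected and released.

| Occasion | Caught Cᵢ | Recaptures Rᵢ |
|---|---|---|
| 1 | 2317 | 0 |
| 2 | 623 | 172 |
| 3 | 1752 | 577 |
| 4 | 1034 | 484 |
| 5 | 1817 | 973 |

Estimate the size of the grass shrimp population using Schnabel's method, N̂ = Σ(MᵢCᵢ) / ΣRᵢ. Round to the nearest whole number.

N ≈ 8402

Marked at large before each occasion: Mᵢ = Σⱼ<ᵢ (Cⱼ − Rⱼ) → M1=0, M2=2317, M3=2768, M4=3943, M5=4493
Σ MᵢCᵢ = 0·2317 + 2317·623 + 2768·1752 + 3943·1034 + 4493·1817 = 0 + 1443491 + 4849536 + 4077062 + 8163781 = 18533870
Σ Rᵢ = 0 + 172 + 577 + 484 + 973 = 2206
N̂ = 18533870 / 2206 ≈ 8401.6 → 8402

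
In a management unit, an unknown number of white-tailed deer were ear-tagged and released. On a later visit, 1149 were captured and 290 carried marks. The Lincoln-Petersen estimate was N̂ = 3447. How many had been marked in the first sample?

From N = M·C/R: M = N·R / C = 3447·290 / 1149 = 999630 / 1149 = 870.

M = 870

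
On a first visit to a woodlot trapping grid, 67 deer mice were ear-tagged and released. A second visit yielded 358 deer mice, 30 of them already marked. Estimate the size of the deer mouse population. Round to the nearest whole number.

N = (67 × 358) / 30 = 23986 / 30 ≈ 799.5 → 800

N ≈ 800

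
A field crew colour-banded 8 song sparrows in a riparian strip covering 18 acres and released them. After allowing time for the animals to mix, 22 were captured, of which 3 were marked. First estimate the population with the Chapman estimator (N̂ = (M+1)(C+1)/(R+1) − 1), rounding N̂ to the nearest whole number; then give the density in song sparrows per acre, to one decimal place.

N̂ = 9·23/4 − 1 = 207/4 − 1 ≈ 50.8 → 51
Density = N̂ / area = 51 / 18 ≈ 2.83 → 2.8 per acre

density ≈ 2.8 song sparrows per acre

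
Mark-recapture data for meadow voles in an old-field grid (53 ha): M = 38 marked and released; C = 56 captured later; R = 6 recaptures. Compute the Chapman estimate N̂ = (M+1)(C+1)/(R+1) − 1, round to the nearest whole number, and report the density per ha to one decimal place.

N̂ = 39·57/7 − 1 = 2223/7 − 1 ≈ 316.6 → 317
Density = N̂ / area = 317 / 53 ≈ 5.98 → 6.0 per ha

density ≈ 6.0 meadow voles per ha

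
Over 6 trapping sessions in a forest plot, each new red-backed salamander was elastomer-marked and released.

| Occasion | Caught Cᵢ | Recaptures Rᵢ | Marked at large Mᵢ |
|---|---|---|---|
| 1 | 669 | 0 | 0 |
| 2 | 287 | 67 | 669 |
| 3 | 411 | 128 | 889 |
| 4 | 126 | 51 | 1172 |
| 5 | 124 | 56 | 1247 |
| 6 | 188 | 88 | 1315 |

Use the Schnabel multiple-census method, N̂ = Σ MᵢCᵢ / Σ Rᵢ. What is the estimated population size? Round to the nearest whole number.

N ≈ 2838

Σ MᵢCᵢ = 0·669 + 669·287 + 889·411 + 1172·126 + 1247·124 + 1315·188 = 0 + 192003 + 365379 + 147672 + 154628 + 247220 = 1106902
Σ Rᵢ = 0 + 67 + 128 + 51 + 56 + 88 = 390
N̂ = 1106902 / 390 ≈ 2838.2 → 2838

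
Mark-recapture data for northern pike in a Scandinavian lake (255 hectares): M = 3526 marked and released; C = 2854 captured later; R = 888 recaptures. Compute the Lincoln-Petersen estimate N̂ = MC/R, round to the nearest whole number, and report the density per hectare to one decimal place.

density ≈ 44.4 northern pike per hectare

N̂ = 3526·2854/888 = 10063204/888 ≈ 11332.4 → 11332
Density = N̂ / area = 11332 / 255 ≈ 44.44 → 44.4 per hectare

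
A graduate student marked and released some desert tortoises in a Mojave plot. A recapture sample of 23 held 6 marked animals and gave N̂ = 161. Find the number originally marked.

M = 42

From N = M·C/R: M = N·R / C = 161·6 / 23 = 966 / 23 = 42.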